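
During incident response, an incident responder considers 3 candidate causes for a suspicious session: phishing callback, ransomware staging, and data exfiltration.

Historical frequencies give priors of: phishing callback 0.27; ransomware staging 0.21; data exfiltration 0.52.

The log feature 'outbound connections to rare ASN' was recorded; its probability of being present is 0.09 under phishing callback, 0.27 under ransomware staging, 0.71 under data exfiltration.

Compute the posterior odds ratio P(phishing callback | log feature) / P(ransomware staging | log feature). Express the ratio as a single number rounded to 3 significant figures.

0.429

Unnormalized posterior weight (prior times the log feature likelihood) for each of the two hypotheses:
  phishing callback: 0.27 × 0.09 = 0.0243
  ransomware staging: 0.21 × 0.27 = 0.0567
Posterior odds = 0.0243 / 0.0567 ≈ 0.429.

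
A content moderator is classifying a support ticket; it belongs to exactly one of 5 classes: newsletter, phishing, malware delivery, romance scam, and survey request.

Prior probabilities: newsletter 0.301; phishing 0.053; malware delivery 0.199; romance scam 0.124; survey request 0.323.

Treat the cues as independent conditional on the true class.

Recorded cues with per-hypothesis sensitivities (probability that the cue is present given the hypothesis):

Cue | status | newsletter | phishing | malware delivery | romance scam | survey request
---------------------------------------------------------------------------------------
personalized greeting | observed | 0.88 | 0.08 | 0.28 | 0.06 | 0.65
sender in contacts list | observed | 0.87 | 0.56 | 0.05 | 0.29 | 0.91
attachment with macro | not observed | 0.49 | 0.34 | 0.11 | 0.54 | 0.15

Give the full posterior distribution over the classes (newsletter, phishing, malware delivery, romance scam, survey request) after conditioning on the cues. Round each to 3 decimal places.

0.412, 0.005, 0.009, 0.003, 0.570

For each hypothesis, the unnormalized posterior weight is prior × product of the cue likelihoods (using 1 − P(present | H) for each absent cue):
  newsletter: 0.301 × 0.88 × 0.87 × (1 − 0.49) = 0.11753
  phishing: 0.053 × 0.08 × 0.56 × (1 − 0.34) = 0.0015671
  malware delivery: 0.199 × 0.28 × 0.05 × (1 − 0.11) = 0.0024795
  romance scam: 0.124 × 0.06 × 0.29 × (1 − 0.54) = 0.0009925
  survey request: 0.323 × 0.65 × 0.91 × (1 − 0.15) = 0.1624
Marginal likelihood of the evidence = 0.28496.
P(newsletter | evidence) = 0.11753 / 0.28496 ≈ 0.412
P(phishing | evidence) = 0.0015671 / 0.28496 ≈ 0.005
P(malware delivery | evidence) = 0.0024795 / 0.28496 ≈ 0.009
P(romance scam | evidence) = 0.0009925 / 0.28496 ≈ 0.003
P(survey request | evidence) = 0.1624 / 0.28496 ≈ 0.570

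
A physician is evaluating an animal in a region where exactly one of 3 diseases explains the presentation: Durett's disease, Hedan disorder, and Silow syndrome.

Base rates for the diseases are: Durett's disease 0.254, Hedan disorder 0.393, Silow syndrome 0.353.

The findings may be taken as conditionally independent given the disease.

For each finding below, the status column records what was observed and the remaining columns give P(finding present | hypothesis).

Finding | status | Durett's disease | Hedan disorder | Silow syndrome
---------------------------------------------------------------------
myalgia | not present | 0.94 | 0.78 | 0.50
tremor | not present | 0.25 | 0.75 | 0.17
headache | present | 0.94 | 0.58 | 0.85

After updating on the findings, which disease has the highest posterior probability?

Silow syndrome

For each hypothesis, the unnormalized posterior weight is prior × product of the finding likelihoods (using 1 − P(present | H) for each absent finding):
  Durett's disease: 0.254 × (1 − 0.94) × (1 − 0.25) × 0.94 = 0.010744
  Hedan disorder: 0.393 × (1 − 0.78) × (1 − 0.75) × 0.58 = 0.012537
  Silow syndrome: 0.353 × (1 − 0.50) × (1 − 0.17) × 0.85 = 0.12452
Normalizing constant Z = 0.010744 + 0.012537 + 0.12452 = 0.1478.
P(Durett's disease | evidence) ≈ 0.010744 / 0.1478 ≈ 0.073
P(Hedan disorder | evidence) ≈ 0.012537 / 0.1478 ≈ 0.085
P(Silow syndrome | evidence) ≈ 0.12452 / 0.1478 ≈ 0.842
The largest is 0.842, so Silow syndrome is most probable.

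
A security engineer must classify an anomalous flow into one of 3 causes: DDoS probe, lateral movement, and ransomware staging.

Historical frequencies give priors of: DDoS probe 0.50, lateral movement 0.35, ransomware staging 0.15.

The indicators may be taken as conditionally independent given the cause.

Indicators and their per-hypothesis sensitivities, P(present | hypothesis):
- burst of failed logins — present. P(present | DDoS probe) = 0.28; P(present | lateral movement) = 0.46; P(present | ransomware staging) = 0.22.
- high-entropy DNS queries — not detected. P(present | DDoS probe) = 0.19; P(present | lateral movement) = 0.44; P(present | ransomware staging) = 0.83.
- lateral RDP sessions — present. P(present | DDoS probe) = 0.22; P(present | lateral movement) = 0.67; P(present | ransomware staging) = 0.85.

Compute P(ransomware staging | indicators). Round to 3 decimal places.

0.053

By Bayes' rule with conditional independence, the unnormalized weight for each hypothesis is prior × ∏ likelihoods (using 1 − P(present | H) for each absent indicator):
  DDoS probe: 0.50 × 0.28 × (1 − 0.19) × 0.22 = 0.024948
  lateral movement: 0.35 × 0.46 × (1 − 0.44) × 0.67 = 0.060407
  ransomware staging: 0.15 × 0.22 × (1 − 0.83) × 0.85 = 0.0047685
Marginal likelihood of the evidence = 0.090124.
P(ransomware staging | evidence) = 0.0047685 / 0.090124 ≈ 0.053.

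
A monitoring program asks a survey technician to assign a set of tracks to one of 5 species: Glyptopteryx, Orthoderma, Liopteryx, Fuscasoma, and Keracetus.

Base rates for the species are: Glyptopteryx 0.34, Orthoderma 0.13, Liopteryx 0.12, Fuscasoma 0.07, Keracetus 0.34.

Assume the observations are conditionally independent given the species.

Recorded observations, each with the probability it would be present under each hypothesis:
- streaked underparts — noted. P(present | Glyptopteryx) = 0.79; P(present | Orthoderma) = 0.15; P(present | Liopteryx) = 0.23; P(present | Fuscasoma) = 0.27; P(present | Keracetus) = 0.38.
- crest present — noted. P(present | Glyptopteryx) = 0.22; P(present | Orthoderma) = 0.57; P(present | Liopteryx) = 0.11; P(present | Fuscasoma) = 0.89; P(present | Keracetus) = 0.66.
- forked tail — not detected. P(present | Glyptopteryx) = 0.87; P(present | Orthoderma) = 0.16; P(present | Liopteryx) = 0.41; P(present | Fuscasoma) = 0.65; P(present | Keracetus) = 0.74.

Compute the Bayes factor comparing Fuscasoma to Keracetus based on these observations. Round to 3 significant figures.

The Bayes factor is the ratio of the joint likelihoods of the evidence pattern under the two hypotheses (using 1 − P(present | H) for each absent observation).
  Fuscasoma: 0.27 × 0.89 × (1 − 0.65) = 0.084105
  Keracetus: 0.38 × 0.66 × (1 − 0.74) = 0.065208
Bayes factor = 0.084105 / 0.065208 ≈ 1.29

1.29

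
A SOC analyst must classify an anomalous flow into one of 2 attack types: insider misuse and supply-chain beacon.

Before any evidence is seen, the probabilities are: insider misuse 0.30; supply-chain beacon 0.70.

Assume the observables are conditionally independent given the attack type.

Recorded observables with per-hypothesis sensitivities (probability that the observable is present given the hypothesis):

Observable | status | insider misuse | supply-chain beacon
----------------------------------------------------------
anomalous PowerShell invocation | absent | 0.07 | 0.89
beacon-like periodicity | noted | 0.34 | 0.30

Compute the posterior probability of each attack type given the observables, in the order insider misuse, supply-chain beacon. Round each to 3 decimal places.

By Bayes' rule with conditional independence, the unnormalized weight for each hypothesis is prior × ∏ likelihoods (using 1 − P(present | H) for each absent observable):
  insider misuse: 0.30 × (1 − 0.07) × 0.34 = 0.09486
  supply-chain beacon: 0.70 × (1 − 0.89) × 0.30 = 0.0231
Normalizing constant Z = 0.09486 + 0.0231 = 0.11796.
P(insider misuse | evidence) = 0.09486 / 0.11796 ≈ 0.804
P(supply-chain beacon | evidence) = 0.0231 / 0.11796 ≈ 0.196

0.804, 0.196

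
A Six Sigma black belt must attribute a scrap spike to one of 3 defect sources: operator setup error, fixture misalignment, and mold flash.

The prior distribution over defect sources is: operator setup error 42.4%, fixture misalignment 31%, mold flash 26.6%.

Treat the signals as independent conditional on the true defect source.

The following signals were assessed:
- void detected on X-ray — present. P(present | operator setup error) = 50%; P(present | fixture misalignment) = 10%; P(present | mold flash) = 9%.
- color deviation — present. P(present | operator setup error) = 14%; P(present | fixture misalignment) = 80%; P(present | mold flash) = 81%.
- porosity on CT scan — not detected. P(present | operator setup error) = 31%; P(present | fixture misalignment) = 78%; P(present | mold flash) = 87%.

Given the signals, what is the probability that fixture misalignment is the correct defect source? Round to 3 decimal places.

0.192

By Bayes' rule with conditional independence, the unnormalized weight for each hypothesis is prior × ∏ likelihoods (using 1 − P(present | H) for each absent signal):
  operator setup error: 0.424 × 0.50 × 0.14 × (1 − 0.31) = 0.020479
  fixture misalignment: 0.310 × 0.10 × 0.80 × (1 − 0.78) = 0.005456
  mold flash: 0.266 × 0.09 × 0.81 × (1 − 0.87) = 0.0025209
The unnormalized weights sum to 0.028456.
P(fixture misalignment | evidence) = 0.005456 / 0.028456 ≈ 0.192.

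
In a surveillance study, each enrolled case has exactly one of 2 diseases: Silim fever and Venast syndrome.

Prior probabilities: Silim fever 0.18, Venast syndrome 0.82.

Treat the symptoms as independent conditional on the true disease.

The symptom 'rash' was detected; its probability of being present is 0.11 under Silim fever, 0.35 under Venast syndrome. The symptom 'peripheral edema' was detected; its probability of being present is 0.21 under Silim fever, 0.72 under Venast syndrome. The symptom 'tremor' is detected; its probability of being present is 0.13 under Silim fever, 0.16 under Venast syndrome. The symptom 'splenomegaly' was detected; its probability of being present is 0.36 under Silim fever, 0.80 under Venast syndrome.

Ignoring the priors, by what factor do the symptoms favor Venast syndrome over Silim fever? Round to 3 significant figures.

The Bayes factor is the ratio of the joint likelihoods of the symptom pattern under the two hypotheses.
  Venast syndrome: 0.35 × 0.72 × 0.16 × 0.80 = 0.032256
  Silim fever: 0.11 × 0.21 × 0.13 × 0.36 = 0.0010811
Bayes factor = 0.032256 / 0.0010811 ≈ 29.8

29.8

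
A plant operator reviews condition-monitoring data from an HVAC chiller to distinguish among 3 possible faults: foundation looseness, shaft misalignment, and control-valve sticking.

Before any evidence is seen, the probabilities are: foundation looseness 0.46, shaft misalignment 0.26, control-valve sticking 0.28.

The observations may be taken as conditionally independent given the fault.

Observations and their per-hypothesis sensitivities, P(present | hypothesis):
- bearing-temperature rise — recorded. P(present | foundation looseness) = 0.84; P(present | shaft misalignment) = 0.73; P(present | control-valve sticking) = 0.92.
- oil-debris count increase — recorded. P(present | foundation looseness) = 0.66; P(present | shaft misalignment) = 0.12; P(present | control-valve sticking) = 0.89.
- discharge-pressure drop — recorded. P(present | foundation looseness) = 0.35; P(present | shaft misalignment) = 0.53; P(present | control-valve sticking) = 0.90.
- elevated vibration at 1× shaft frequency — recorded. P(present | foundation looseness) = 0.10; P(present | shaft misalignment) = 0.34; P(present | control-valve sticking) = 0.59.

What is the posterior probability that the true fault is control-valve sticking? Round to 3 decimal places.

For each hypothesis, the unnormalized posterior weight is prior × product of the observation likelihoods:
  foundation looseness: 0.46 × 0.84 × 0.66 × 0.35 × 0.10 = 0.0089258
  shaft misalignment: 0.26 × 0.73 × 0.12 × 0.53 × 0.34 = 0.0041042
  control-valve sticking: 0.28 × 0.92 × 0.89 × 0.90 × 0.59 = 0.12174
Marginal likelihood of the evidence = 0.13477.
P(control-valve sticking | evidence) = 0.12174 / 0.13477 ≈ 0.903.

0.903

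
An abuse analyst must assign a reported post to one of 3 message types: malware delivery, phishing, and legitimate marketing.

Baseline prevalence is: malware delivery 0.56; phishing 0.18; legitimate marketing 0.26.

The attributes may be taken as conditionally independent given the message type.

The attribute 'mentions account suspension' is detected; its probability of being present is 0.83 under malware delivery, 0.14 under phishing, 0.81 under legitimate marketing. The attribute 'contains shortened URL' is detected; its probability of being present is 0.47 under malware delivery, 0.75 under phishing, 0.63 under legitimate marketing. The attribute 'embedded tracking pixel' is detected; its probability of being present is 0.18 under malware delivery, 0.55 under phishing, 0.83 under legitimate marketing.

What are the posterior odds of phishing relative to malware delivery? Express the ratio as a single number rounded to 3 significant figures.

Unnormalized posterior weight (prior times the attribute likelihoods) for each of the two hypotheses:
  phishing: 0.18 × 0.14 × 0.75 × 0.55 = 0.010395
  malware delivery: 0.56 × 0.83 × 0.47 × 0.18 = 0.039322
Odds(phishing : malware delivery) = 0.010395 / 0.039322 ≈ 0.264.

0.264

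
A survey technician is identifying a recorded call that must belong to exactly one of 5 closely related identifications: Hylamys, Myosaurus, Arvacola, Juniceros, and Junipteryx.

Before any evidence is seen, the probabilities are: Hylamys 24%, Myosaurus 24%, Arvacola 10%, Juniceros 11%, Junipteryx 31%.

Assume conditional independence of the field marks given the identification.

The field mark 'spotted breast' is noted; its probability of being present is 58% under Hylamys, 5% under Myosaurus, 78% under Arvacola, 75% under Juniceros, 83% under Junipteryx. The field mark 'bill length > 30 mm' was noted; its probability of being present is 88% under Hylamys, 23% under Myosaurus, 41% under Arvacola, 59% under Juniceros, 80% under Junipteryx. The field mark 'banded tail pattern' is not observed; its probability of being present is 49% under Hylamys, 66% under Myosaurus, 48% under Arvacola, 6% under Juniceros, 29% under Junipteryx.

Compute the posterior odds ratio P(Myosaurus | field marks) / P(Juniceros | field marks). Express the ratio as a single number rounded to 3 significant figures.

Unnormalized posterior weight (prior times the field mark likelihoods) for each of the two hypotheses (using 1 − P(present | H) for each absent field mark):
  Myosaurus: 0.24 × 0.05 × 0.23 × (1 − 0.66) = 0.0009384
  Juniceros: 0.11 × 0.75 × 0.59 × (1 − 0.06) = 0.045755
Posterior odds = 0.0009384 / 0.045755 ≈ 0.0205.

0.0205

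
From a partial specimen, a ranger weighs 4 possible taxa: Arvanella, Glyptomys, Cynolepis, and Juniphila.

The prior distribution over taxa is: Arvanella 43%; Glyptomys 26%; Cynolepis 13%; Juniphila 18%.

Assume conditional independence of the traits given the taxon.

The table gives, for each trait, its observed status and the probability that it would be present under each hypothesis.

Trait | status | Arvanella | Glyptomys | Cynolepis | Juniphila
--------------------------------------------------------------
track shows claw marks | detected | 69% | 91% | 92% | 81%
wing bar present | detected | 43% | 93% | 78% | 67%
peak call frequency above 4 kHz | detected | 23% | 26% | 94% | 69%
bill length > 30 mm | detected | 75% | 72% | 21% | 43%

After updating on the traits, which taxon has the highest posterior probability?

By Bayes' rule with conditional independence, the unnormalized weight for each hypothesis is prior × ∏ likelihoods:
  Arvanella: 0.43 × 0.69 × 0.43 × 0.23 × 0.75 = 0.022008
  Glyptomys: 0.26 × 0.91 × 0.93 × 0.26 × 0.72 = 0.041191
  Cynolepis: 0.13 × 0.92 × 0.78 × 0.94 × 0.21 = 0.018415
  Juniphila: 0.18 × 0.81 × 0.67 × 0.69 × 0.43 = 0.028983
Marginal likelihood of the evidence = 0.1106.
P(Arvanella | evidence) ≈ 0.022008 / 0.1106 ≈ 0.199
P(Glyptomys | evidence) ≈ 0.041191 / 0.1106 ≈ 0.372
P(Cynolepis | evidence) ≈ 0.018415 / 0.1106 ≈ 0.167
P(Juniphila | evidence) ≈ 0.028983 / 0.1106 ≈ 0.262
The largest is 0.372, so Glyptomys is most probable.

Glyptomys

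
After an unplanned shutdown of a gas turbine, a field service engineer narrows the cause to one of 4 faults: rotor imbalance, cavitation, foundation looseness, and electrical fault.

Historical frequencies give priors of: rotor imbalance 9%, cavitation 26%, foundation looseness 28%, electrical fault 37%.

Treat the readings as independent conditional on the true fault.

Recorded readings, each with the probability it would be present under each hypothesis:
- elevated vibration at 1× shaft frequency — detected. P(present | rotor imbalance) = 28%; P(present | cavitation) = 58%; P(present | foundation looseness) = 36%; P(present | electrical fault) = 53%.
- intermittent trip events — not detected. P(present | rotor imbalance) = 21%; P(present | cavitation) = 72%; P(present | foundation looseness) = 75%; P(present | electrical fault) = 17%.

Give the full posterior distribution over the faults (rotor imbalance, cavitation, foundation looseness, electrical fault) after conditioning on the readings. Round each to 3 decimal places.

0.080, 0.169, 0.101, 0.651

By Bayes' rule with conditional independence, the unnormalized weight for each hypothesis is prior × ∏ likelihoods (using 1 − P(present | H) for each absent reading):
  rotor imbalance: 0.09 × 0.28 × (1 − 0.21) = 0.019908
  cavitation: 0.26 × 0.58 × (1 − 0.72) = 0.042224
  foundation looseness: 0.28 × 0.36 × (1 − 0.75) = 0.0252
  electrical fault: 0.37 × 0.53 × (1 − 0.17) = 0.16276
The unnormalized weights sum to 0.2501.
P(rotor imbalance | evidence) = 0.019908 / 0.2501 ≈ 0.080
P(cavitation | evidence) = 0.042224 / 0.2501 ≈ 0.169
P(foundation looseness | evidence) = 0.0252 / 0.2501 ≈ 0.101
P(electrical fault | evidence) = 0.16276 / 0.2501 ≈ 0.651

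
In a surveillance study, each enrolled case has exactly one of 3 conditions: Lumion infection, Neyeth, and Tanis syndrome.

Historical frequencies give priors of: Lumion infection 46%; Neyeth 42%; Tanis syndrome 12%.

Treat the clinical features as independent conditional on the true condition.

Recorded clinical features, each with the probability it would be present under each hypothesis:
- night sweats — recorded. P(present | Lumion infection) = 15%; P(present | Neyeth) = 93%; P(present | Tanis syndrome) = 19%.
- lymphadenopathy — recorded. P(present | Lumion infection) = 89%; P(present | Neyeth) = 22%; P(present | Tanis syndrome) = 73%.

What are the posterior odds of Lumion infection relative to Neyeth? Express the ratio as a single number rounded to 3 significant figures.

Posterior odds equal prior odds times the likelihood ratio; only the two competing hypotheses matter.
  Lumion infection: 0.46 × 0.15 × 0.89 = 0.06141
  Neyeth: 0.42 × 0.93 × 0.22 = 0.085932
Posterior odds = 0.06141 / 0.085932 ≈ 0.715.

0.715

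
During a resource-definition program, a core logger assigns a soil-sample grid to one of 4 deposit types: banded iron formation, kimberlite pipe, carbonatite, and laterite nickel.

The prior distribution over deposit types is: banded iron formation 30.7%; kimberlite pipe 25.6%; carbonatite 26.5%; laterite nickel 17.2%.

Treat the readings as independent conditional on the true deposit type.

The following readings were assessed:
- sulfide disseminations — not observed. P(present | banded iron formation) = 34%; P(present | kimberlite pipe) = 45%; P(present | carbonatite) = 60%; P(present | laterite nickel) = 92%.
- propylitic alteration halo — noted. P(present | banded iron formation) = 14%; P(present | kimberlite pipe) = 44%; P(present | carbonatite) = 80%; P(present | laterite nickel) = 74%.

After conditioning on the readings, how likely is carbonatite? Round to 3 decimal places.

Multiply each prior by the joint likelihood of the reading pattern (using 1 − P(present | H) for each absent reading):
  banded iron formation: 0.307 × (1 − 0.34) × 0.14 = 0.028367
  kimberlite pipe: 0.256 × (1 − 0.45) × 0.44 = 0.061952
  carbonatite: 0.265 × (1 − 0.60) × 0.80 = 0.0848
  laterite nickel: 0.172 × (1 − 0.92) × 0.74 = 0.010182
Marginal likelihood of the evidence = 0.1853.
P(carbonatite | evidence) = 0.0848 / 0.1853 ≈ 0.458.

0.458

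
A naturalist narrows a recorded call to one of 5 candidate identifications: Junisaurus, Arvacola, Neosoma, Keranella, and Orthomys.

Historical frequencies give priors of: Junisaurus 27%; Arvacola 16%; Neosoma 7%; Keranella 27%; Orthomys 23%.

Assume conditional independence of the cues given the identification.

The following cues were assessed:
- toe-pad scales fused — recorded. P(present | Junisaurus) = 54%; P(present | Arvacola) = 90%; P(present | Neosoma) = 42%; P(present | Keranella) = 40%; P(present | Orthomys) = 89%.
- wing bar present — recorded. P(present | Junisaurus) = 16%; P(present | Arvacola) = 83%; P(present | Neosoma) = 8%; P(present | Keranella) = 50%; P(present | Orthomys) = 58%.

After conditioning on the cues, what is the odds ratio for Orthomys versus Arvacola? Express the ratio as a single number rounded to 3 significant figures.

Posterior odds equal prior odds times the likelihood ratio; only the two competing hypotheses matter.
  Orthomys: 0.23 × 0.89 × 0.58 = 0.11873
  Arvacola: 0.16 × 0.90 × 0.83 = 0.11952
Odds(Orthomys : Arvacola) = 0.11873 / 0.11952 ≈ 0.993.

0.993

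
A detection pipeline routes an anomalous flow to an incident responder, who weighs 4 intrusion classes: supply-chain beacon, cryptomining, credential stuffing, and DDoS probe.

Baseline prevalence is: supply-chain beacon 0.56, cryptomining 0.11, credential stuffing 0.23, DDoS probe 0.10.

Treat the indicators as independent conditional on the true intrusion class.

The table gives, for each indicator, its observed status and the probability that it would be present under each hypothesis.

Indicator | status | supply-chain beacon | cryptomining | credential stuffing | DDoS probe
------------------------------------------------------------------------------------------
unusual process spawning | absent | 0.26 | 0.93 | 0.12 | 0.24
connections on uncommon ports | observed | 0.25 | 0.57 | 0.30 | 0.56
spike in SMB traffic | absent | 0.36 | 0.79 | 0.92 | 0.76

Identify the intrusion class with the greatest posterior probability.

By Bayes' rule with conditional independence, the unnormalized weight for each hypothesis is prior × ∏ likelihoods (using 1 − P(present | H) for each absent indicator):
  supply-chain beacon: 0.56 × (1 − 0.26) × 0.25 × (1 − 0.36) = 0.066304
  cryptomining: 0.11 × (1 − 0.93) × 0.57 × (1 − 0.79) = 0.00092169
  credential stuffing: 0.23 × (1 − 0.12) × 0.30 × (1 − 0.92) = 0.0048576
  DDoS probe: 0.10 × (1 − 0.24) × 0.56 × (1 − 0.76) = 0.010214
Normalizing constant Z = 0.066304 + 0.00092169 + 0.0048576 + 0.010214 = 0.082298.
P(supply-chain beacon | evidence) ≈ 0.066304 / 0.082298 ≈ 0.806
P(cryptomining | evidence) ≈ 0.00092169 / 0.082298 ≈ 0.011
P(credential stuffing | evidence) ≈ 0.0048576 / 0.082298 ≈ 0.059
P(DDoS probe | evidence) ≈ 0.010214 / 0.082298 ≈ 0.124
The largest is 0.806, so supply-chain beacon is most probable.

supply-chain beacon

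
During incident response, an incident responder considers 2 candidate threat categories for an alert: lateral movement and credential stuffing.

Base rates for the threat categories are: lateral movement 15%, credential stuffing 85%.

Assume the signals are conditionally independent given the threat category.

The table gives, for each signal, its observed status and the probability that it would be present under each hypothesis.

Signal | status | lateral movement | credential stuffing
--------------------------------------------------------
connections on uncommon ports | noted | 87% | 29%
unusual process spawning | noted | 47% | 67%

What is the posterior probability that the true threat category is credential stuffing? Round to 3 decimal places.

0.729

For each hypothesis, the unnormalized posterior weight is prior × product of the signal likelihoods:
  lateral movement: 0.15 × 0.87 × 0.47 = 0.061335
  credential stuffing: 0.85 × 0.29 × 0.67 = 0.16515
Normalizing constant Z = 0.061335 + 0.16515 = 0.22649.
P(credential stuffing | evidence) = 0.16515 / 0.22649 ≈ 0.729.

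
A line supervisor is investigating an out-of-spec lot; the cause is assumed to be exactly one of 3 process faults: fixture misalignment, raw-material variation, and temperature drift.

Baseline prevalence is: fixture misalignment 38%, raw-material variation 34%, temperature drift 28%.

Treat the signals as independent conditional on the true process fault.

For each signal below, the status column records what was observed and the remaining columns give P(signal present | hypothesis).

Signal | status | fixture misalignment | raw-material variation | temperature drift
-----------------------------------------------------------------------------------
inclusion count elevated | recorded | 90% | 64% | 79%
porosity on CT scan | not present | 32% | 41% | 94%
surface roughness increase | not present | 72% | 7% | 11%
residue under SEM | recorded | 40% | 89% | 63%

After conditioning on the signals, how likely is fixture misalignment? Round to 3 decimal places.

0.186

By Bayes' rule with conditional independence, the unnormalized weight for each hypothesis is prior × ∏ likelihoods (using 1 − P(present | H) for each absent signal):
  fixture misalignment: 0.38 × 0.90 × (1 − 0.32) × (1 − 0.72) × 0.40 = 0.026047
  raw-material variation: 0.34 × 0.64 × (1 − 0.41) × (1 − 0.07) × 0.89 = 0.10626
  temperature drift: 0.28 × 0.79 × (1 − 0.94) × (1 − 0.11) × 0.63 = 0.0074416
Normalizing constant Z = 0.026047 + 0.10626 + 0.0074416 = 0.13975.
P(fixture misalignment | evidence) = 0.026047 / 0.13975 ≈ 0.186.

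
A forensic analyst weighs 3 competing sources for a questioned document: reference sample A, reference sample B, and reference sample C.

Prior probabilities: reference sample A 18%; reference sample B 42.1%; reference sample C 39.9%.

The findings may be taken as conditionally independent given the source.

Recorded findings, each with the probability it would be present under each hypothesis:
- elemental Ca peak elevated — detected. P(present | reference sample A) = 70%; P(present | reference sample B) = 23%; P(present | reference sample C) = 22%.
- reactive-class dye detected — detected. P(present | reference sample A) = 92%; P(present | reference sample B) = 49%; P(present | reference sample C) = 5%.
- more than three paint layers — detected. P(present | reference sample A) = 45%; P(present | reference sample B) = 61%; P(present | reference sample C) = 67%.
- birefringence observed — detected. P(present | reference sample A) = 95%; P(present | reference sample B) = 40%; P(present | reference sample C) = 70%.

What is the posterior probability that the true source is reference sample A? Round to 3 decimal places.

0.784

For each hypothesis, the unnormalized posterior weight is prior × product of the finding likelihoods:
  reference sample A: 0.180 × 0.70 × 0.92 × 0.45 × 0.95 = 0.049556
  reference sample B: 0.421 × 0.23 × 0.49 × 0.61 × 0.40 = 0.011577
  reference sample C: 0.399 × 0.22 × 0.05 × 0.67 × 0.70 = 0.0020584
Marginal likelihood of the evidence = 0.063191.
P(reference sample A | evidence) = 0.049556 / 0.063191 ≈ 0.784.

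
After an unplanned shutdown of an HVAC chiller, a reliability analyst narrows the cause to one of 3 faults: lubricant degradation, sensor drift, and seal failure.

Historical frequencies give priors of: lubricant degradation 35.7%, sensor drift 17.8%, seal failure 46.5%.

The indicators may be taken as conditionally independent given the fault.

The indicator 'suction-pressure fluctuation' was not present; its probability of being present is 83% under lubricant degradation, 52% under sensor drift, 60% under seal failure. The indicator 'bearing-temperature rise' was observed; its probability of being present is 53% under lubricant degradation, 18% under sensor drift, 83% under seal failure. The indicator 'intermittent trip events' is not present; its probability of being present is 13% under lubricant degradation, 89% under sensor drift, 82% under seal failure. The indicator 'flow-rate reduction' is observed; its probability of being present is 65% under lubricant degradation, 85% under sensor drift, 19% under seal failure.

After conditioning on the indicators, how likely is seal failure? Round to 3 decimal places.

For each hypothesis, the unnormalized posterior weight is prior × product of the indicator likelihoods (using 1 − P(present | H) for each absent indicator):
  lubricant degradation: 0.357 × (1 − 0.83) × 0.53 × (1 − 0.13) × 0.65 = 0.01819
  sensor drift: 0.178 × (1 − 0.52) × 0.18 × (1 − 0.89) × 0.85 = 0.001438
  seal failure: 0.465 × (1 − 0.60) × 0.83 × (1 − 0.82) × 0.19 = 0.0052798
The unnormalized weights sum to 0.024907.
P(seal failure | evidence) = 0.0052798 / 0.024907 ≈ 0.212.

0.212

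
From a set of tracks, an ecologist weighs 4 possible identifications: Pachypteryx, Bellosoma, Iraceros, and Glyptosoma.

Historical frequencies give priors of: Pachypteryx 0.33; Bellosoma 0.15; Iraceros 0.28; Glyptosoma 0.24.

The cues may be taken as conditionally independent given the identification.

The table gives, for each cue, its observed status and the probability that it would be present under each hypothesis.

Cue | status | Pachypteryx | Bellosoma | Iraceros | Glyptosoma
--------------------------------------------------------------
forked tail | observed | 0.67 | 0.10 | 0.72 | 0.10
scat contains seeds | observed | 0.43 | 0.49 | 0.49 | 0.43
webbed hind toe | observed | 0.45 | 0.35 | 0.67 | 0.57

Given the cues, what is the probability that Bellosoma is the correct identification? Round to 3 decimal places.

0.022

Multiply each prior by the joint likelihood of the cue pattern:
  Pachypteryx: 0.33 × 0.67 × 0.43 × 0.45 = 0.042783
  Bellosoma: 0.15 × 0.10 × 0.49 × 0.35 = 0.0025725
  Iraceros: 0.28 × 0.72 × 0.49 × 0.67 = 0.066185
  Glyptosoma: 0.24 × 0.10 × 0.43 × 0.57 = 0.0058824
The unnormalized weights sum to 0.11742.
P(Bellosoma | evidence) = 0.0025725 / 0.11742 ≈ 0.022.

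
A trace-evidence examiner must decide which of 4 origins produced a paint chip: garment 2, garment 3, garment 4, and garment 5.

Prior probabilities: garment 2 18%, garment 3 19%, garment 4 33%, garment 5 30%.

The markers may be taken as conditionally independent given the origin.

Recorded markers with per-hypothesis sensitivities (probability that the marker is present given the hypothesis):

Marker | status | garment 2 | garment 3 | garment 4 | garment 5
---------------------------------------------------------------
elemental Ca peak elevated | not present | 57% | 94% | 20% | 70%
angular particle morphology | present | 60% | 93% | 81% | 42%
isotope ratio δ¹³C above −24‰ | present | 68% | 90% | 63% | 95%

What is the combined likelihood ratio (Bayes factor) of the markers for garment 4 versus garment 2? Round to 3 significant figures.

Take the product of per-marker likelihoods under each hypothesis (using 1 − P(present | H) for each absent marker), then divide.
  garment 4: (1 − 0.20) × 0.81 × 0.63 = 0.40824
  garment 2: (1 − 0.57) × 0.60 × 0.68 = 0.17544
Bayes factor = 0.40824 / 0.17544 ≈ 2.33

2.33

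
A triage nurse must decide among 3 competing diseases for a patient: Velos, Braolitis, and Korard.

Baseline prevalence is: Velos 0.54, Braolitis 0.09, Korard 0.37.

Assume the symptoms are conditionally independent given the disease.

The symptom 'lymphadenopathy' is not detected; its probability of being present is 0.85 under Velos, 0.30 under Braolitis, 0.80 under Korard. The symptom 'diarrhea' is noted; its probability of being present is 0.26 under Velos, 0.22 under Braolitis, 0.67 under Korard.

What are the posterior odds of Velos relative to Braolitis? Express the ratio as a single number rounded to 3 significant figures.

1.52

The normalizing constant cancels in an odds ratio, so compute prior × likelihood for the two hypotheses only (using 1 − P(present | H) for each absent symptom):
  Velos: 0.54 × (1 − 0.85) × 0.26 = 0.02106
  Braolitis: 0.09 × (1 − 0.30) × 0.22 = 0.01386
Posterior odds = 0.02106 / 0.01386 ≈ 1.52.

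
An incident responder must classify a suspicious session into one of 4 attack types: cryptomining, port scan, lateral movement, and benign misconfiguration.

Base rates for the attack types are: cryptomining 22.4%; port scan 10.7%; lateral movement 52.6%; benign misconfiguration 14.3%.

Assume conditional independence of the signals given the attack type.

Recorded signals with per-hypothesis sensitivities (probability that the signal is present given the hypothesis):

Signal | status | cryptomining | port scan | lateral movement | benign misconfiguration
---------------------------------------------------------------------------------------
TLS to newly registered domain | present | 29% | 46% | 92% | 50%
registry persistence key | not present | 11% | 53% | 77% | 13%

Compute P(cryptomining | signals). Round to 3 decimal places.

0.227

Multiply each prior by the joint likelihood of the signal pattern (using 1 − P(present | H) for each absent signal):
  cryptomining: 0.224 × 0.29 × (1 − 0.11) = 0.057814
  port scan: 0.107 × 0.46 × (1 − 0.53) = 0.023133
  lateral movement: 0.526 × 0.92 × (1 − 0.77) = 0.1113
  benign misconfiguration: 0.143 × 0.50 × (1 − 0.13) = 0.062205
Marginal likelihood of the evidence = 0.25445.
P(cryptomining | evidence) = 0.057814 / 0.25445 ≈ 0.227.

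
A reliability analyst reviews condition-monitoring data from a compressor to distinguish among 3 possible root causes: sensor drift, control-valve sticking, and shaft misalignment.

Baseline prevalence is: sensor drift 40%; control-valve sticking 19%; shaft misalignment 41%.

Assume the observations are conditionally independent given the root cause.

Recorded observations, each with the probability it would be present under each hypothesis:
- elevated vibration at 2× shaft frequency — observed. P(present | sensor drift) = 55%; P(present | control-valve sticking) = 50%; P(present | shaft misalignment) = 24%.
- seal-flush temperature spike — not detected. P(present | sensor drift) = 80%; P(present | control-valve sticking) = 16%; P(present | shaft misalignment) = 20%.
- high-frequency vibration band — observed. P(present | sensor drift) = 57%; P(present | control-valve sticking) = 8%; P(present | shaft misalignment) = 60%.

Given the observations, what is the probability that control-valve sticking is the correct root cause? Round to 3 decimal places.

Multiply each prior by the joint likelihood of the evidence pattern (using 1 − P(present | H) for each absent observation):
  sensor drift: 0.40 × 0.55 × (1 − 0.80) × 0.57 = 0.02508
  control-valve sticking: 0.19 × 0.50 × (1 − 0.16) × 0.08 = 0.006384
  shaft misalignment: 0.41 × 0.24 × (1 − 0.20) × 0.60 = 0.047232
Marginal likelihood of the evidence = 0.078696.
P(control-valve sticking | evidence) = 0.006384 / 0.078696 ≈ 0.081.

0.081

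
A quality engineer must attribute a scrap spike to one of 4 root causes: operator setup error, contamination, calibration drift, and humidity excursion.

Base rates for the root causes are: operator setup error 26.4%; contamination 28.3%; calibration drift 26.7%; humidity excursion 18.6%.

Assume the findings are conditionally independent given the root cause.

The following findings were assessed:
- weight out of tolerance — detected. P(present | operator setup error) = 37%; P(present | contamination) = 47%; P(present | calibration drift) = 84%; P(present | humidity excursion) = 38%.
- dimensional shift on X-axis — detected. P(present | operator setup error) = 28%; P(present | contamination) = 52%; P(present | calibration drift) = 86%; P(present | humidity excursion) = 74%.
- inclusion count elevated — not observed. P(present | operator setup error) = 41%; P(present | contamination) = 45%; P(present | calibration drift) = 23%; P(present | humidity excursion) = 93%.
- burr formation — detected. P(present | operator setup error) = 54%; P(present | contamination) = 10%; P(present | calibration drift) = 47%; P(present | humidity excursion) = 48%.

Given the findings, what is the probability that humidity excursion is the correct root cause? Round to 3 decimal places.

0.021

For each hypothesis, the unnormalized posterior weight is prior × product of the finding likelihoods (using 1 − P(present | H) for each absent finding):
  operator setup error: 0.264 × 0.37 × 0.28 × (1 − 0.41) × 0.54 = 0.0087138
  contamination: 0.283 × 0.47 × 0.52 × (1 − 0.45) × 0.10 = 0.0038041
  calibration drift: 0.267 × 0.84 × 0.86 × (1 − 0.23) × 0.47 = 0.069804
  humidity excursion: 0.186 × 0.38 × 0.74 × (1 − 0.93) × 0.48 = 0.0017574
Marginal likelihood of the evidence = 0.084079.
P(humidity excursion | evidence) = 0.0017574 / 0.084079 ≈ 0.021.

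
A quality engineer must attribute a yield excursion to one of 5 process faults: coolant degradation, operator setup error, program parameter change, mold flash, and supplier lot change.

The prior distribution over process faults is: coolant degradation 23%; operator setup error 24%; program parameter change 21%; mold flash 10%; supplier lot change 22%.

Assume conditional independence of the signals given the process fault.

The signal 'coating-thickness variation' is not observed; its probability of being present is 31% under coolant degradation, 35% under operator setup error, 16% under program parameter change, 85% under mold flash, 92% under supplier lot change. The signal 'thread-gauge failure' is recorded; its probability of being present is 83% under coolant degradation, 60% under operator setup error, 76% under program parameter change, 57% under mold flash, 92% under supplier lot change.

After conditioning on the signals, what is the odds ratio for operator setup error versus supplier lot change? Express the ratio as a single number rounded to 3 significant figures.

5.78

Posterior odds equal prior odds times the likelihood ratio; only the two competing hypotheses matter (using 1 − P(present | H) for each absent signal).
  operator setup error: 0.24 × (1 − 0.35) × 0.60 = 0.0936
  supplier lot change: 0.22 × (1 − 0.92) × 0.92 = 0.016192
Posterior odds = 0.0936 / 0.016192 ≈ 5.78.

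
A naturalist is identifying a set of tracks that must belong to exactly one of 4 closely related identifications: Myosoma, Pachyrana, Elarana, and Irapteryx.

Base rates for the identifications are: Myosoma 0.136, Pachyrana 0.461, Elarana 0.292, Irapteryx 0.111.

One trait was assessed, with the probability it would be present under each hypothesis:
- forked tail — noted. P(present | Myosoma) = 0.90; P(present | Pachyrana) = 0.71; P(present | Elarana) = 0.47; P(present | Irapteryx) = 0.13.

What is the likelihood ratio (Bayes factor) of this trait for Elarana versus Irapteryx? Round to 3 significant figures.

Likelihood of this trait under each hypothesis:
  Elarana: 0.47
  Irapteryx: 0.13
Bayes factor = 0.47 / 0.13 ≈ 3.62

3.62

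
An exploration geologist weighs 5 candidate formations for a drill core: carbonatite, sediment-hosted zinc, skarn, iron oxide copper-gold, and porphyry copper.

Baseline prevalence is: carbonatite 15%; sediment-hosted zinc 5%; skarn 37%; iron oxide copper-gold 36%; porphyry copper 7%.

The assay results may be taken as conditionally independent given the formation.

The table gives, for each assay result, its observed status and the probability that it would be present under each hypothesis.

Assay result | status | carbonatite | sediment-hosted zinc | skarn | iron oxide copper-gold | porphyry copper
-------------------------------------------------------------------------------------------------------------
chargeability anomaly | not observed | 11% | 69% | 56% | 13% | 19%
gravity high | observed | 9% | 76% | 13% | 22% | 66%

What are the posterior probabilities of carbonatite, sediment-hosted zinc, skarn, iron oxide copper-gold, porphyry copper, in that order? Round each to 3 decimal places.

Multiply each prior by the joint likelihood of the assay result pattern (using 1 − P(present | H) for each absent assay result):
  carbonatite: 0.15 × (1 − 0.11) × 0.09 = 0.012015
  sediment-hosted zinc: 0.05 × (1 − 0.69) × 0.76 = 0.01178
  skarn: 0.37 × (1 − 0.56) × 0.13 = 0.021164
  iron oxide copper-gold: 0.36 × (1 − 0.13) × 0.22 = 0.068904
  porphyry copper: 0.07 × (1 − 0.19) × 0.66 = 0.037422
Normalizing constant Z = 0.012015 + 0.01178 + 0.021164 + 0.068904 + 0.037422 = 0.15129.
P(carbonatite | evidence) = 0.012015 / 0.15129 ≈ 0.079
P(sediment-hosted zinc | evidence) = 0.01178 / 0.15129 ≈ 0.078
P(skarn | evidence) = 0.021164 / 0.15129 ≈ 0.140
P(iron oxide copper-gold | evidence) = 0.068904 / 0.15129 ≈ 0.455
P(porphyry copper | evidence) = 0.037422 / 0.15129 ≈ 0.247

0.079, 0.078, 0.140, 0.455, 0.247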